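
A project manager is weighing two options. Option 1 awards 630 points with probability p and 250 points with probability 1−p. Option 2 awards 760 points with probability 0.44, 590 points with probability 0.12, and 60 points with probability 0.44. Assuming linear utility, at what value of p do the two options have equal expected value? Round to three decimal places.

p = 0.478

EV(Option 2) = 0.44 × 760 + 0.12 × 590 + 0.44 × 60 = 334.4 + 70.8 + 26.4 = 431.6
p·630 + (1−p)·250 = 431.6
380p + 250 = 431.6
p = (431.6 − 250) / 380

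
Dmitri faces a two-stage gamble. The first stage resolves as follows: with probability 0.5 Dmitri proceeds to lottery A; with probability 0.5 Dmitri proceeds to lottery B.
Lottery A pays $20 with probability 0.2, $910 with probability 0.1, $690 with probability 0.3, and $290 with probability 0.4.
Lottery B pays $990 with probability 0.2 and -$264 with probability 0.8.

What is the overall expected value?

EV(A) = 0.2 × 20 + 0.1 × 910 + 0.3 × 690 + 0.4 × 290 = 4 + 91 + 207 + 116 = 418
EV(B) = 0.2 × 990 + 0.8 × (-264) = 198 − 211.2 = -13.2
Overall = 0.5 × 418 + 0.5 × (-13.2) = 209 − 6.6 = 202.4

$202.40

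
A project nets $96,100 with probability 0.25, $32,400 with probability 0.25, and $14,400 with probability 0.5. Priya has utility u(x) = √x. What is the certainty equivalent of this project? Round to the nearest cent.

E[u] = 0.25·√96100 + 0.25·√32400 + 0.5·√14400 = 0.25·310 + 0.25·180 + 0.5·120 = 182.5
CE = (182.5)² = 33306.25

$33,306.25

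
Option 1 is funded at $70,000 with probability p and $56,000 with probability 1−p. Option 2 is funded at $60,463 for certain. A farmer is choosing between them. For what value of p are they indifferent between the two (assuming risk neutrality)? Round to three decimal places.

p·70000 + (1−p)·56000 = 60463
14000p + 56000 = 60463
p = (60463 − 56000) / 14000

p = 0.319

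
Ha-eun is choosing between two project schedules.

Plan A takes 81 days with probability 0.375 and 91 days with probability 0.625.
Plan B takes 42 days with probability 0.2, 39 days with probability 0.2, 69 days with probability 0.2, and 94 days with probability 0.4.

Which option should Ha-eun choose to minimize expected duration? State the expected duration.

Plan A = 0.375 × 81 + 0.625 × 91 = 30.375 + 56.875 = 87.25
Plan B = 0.2 × 42 + 0.2 × 39 + 0.2 × 69 + 0.4 × 94 = 8.4 + 7.8 + 13.8 + 37.6 = 67.6

Plan B (67.6 days)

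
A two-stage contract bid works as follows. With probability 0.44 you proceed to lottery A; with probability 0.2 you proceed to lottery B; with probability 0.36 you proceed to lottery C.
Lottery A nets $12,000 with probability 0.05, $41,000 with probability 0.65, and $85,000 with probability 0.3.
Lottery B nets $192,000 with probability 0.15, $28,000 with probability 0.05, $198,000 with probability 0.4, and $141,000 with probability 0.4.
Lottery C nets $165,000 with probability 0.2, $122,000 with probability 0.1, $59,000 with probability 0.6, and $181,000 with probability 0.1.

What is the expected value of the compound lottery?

EV(A) = 0.05 × 12000 + 0.65 × 41000 + 0.3 × 85000 = 600 + 26650 + 25500 = 52750
EV(B) = 0.15 × 192000 + 0.05 × 28000 + 0.4 × 198000 + 0.4 × 141000 = 28800 + 1400 + 79200 + 56400 = 165800
EV(C) = 0.2 × 165000 + 0.1 × 122000 + 0.6 × 59000 + 0.1 × 181000 = 33000 + 12200 + 35400 + 18100 = 98700
Overall = 0.44 × 52750 + 0.2 × 165800 + 0.36 × 98700 = 23210 + 33160 + 35532 = 91902

$91,902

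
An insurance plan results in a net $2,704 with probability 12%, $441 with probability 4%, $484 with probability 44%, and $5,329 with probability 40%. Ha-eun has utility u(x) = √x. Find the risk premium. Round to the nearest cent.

$574.36

E[u] = 0.12·√2704 + 0.04·√441 + 0.44·√484 + 0.4·√5329 = 0.12·52 + 0.04·21 + 0.44·22 + 0.4·73 = 45.96
CE = (45.96)² = 2112.3216
Risk premium = EV − CE = 2686.68 − 2112.3216 = 574.3584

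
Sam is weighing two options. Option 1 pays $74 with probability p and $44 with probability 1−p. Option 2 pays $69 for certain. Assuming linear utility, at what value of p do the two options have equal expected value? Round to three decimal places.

p = 0.833

p·74 + (1−p)·44 = 69
30p + 44 = 69
p = (69 − 44) / 30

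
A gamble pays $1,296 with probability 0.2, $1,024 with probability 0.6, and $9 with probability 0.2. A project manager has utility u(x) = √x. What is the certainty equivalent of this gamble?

E[u] = 0.2·√1296 + 0.6·√1024 + 0.2·√9 = 0.2·36 + 0.6·32 + 0.2·3 = 27
CE = (27)² = 729

$729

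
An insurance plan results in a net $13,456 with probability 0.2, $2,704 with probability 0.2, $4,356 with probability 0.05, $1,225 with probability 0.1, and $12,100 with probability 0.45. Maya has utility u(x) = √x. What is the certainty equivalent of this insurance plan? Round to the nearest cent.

$8,082.01

E[u] = 0.2·√13456 + 0.2·√2704 + 0.05·√4356 + 0.1·√1225 + 0.45·√12100 = 0.2·116 + 0.2·52 + 0.05·66 + 0.1·35 + 0.45·110 = 89.9
CE = (89.9)² = 8082.01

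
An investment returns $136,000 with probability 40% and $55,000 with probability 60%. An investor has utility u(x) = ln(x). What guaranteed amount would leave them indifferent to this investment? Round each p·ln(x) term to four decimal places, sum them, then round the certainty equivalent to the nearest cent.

E[u] = 0.4·ln(136000) + 0.6·ln(55000) = 4.7282 + 6.5491 = 11.2773
CE = e^11.2773 ≈ 79007.65

$79,007.65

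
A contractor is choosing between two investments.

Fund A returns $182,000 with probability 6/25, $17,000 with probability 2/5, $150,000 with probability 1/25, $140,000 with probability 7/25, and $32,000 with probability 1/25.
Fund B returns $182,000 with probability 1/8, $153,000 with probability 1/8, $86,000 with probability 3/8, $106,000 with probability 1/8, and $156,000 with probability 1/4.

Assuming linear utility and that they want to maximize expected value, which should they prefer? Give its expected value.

Fund A = 6/25 × 182000 + 2/5 × 17000 + 1/25 × 150000 + 7/25 × 140000 + 1/25 × 32000 = 43680 + 6800 + 6000 + 39200 + 1280 = 96960
Fund B = 1/8 × 182000 + 1/8 × 153000 + 3/8 × 86000 + 1/8 × 106000 + 1/4 × 156000 = 22750 + 19125 + 32250 + 13250 + 39000 = 126375

Fund B ($126,375)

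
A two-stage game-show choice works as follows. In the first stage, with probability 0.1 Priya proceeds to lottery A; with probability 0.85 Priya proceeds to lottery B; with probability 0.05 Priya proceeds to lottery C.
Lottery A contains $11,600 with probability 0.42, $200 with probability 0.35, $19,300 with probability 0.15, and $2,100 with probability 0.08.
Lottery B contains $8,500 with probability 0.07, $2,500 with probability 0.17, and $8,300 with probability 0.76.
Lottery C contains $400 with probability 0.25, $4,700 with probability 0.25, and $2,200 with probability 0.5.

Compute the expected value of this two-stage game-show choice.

$7,148.05

EV(A) = 0.42 × 11600 + 0.35 × 200 + 0.15 × 19300 + 0.08 × 2100 = 4872 + 70 + 2895 + 168 = 8005
EV(B) = 0.07 × 8500 + 0.17 × 2500 + 0.76 × 8300 = 595 + 425 + 6308 = 7328
EV(C) = 0.25 × 400 + 0.25 × 4700 + 0.5 × 2200 = 100 + 1175 + 1100 = 2375
Overall = 0.1 × 8005 + 0.85 × 7328 + 0.05 × 2375 = 800.5 + 6228.8 + 118.75 = 7148.05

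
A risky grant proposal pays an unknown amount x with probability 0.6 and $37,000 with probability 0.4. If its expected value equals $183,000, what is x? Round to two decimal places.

0.6·x + 0.4·37000 = 183000
0.6·x = 183000 − 14800 = 168200
x = 168200 / 0.6 = 280333.3333

x = $280,333.33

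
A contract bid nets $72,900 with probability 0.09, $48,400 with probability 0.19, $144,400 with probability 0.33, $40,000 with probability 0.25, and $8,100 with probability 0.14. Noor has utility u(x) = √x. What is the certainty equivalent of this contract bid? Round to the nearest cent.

$64,566.81

E[u] = 0.09·√72900 + 0.19·√48400 + 0.33·√144400 + 0.25·√40000 + 0.14·√8100 = 0.09·270 + 0.19·220 + 0.33·380 + 0.25·200 + 0.14·90 = 254.1
CE = (254.1)² = 64566.81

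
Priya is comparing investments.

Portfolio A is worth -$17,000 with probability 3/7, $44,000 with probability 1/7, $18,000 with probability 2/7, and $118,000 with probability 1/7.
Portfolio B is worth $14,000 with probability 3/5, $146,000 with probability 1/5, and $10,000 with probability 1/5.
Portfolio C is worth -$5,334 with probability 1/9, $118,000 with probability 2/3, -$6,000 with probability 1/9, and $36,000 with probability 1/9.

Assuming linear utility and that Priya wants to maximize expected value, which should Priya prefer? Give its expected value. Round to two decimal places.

Portfolio C ($81,407.33)

Portfolio A = 3/7 × (-17000) + 1/7 × 44000 + 2/7 × 18000 + 1/7 × 118000 = -7285.7143 + 6285.7143 + 5142.8571 + 16857.1429 = 21000
Portfolio B = 3/5 × 14000 + 1/5 × 146000 + 1/5 × 10000 = 8400 + 29200 + 2000 = 39600
Portfolio C = 1/9 × (-5334) + 2/3 × 118000 + 1/9 × (-6000) + 1/9 × 36000 = -592.6667 + 78666.6667 − 666.6667 + 4000 = 81407.3333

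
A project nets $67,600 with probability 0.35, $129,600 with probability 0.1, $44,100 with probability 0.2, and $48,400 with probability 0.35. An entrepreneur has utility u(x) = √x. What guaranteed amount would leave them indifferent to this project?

$60,516

E[u] = 0.35·√67600 + 0.1·√129600 + 0.2·√44100 + 0.35·√48400 = 0.35·260 + 0.1·360 + 0.2·210 + 0.35·220 = 246
CE = (246)² = 60516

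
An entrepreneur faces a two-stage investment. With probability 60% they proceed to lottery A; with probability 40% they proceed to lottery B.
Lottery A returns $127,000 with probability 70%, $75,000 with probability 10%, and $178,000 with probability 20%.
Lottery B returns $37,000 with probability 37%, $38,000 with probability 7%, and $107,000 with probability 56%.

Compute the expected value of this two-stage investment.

$109,708

EV(A) = 0.7 × 127000 + 0.1 × 75000 + 0.2 × 178000 = 88900 + 7500 + 35600 = 132000
EV(B) = 0.37 × 37000 + 0.07 × 38000 + 0.56 × 107000 = 13690 + 2660 + 59920 = 76270
Overall = 0.6 × 132000 + 0.4 × 76270 = 79200 + 30508 = 109708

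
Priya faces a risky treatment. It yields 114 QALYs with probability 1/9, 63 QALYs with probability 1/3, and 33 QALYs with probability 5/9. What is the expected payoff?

52 QALYs

EV = 1/9 × 114 + 1/3 × 63 + 5/9 × 33 = 12.6667 + 21 + 18.3333 = 52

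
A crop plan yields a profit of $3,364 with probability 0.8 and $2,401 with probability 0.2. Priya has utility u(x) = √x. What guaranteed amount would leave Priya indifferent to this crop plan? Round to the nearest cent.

E[u] = 0.8·√3364 + 0.2·√2401 = 0.8·58 + 0.2·49 = 56.2
CE = (56.2)² = 3158.44

$3,158.44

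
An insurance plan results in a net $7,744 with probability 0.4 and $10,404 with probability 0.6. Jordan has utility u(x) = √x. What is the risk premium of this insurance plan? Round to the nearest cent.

E[u] = 0.4·√7744 + 0.6·√10404 = 0.4·88 + 0.6·102 = 96.4
CE = (96.4)² = 9292.96
Risk premium = EV − CE = 9340 − 9292.96 = 47.04

$47.04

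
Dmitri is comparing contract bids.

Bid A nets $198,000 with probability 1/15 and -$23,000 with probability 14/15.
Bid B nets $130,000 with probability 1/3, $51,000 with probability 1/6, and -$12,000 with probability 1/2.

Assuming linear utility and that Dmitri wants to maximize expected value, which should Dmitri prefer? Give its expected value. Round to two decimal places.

Bid B ($45,833.33)

Bid A = 1/15 × 198000 + 14/15 × (-23000) = 13200 − 21466.6667 = -8266.6667
Bid B = 1/3 × 130000 + 1/6 × 51000 + 1/2 × (-12000) = 43333.3333 + 8500 − 6000 = 45833.3333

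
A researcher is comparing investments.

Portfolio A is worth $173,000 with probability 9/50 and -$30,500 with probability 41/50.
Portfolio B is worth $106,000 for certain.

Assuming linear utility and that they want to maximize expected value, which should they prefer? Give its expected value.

Portfolio B ($106,000)

Portfolio A = 9/50 × 173000 + 41/50 × (-30500) = 31140 − 25010 = 6130
Portfolio B: 106000 (certain)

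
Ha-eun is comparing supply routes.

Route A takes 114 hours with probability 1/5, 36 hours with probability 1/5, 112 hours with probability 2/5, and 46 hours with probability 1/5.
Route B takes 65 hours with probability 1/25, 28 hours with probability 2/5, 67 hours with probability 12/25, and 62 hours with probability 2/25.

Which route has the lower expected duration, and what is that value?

Route B (50.92 hours)

Route A = 1/5 × 114 + 1/5 × 36 + 2/5 × 112 + 1/5 × 46 = 22.8 + 7.2 + 44.8 + 9.2 = 84
Route B = 1/25 × 65 + 2/5 × 28 + 12/25 × 67 + 2/25 × 62 = 2.6 + 11.2 + 32.16 + 4.96 = 50.92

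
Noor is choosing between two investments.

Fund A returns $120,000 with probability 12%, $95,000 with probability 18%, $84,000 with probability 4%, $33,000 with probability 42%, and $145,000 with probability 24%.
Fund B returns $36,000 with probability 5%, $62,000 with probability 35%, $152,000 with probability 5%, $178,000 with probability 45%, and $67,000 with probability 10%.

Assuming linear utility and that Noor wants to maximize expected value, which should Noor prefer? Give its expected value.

Fund B ($117,900)

Fund A = 0.12 × 120000 + 0.18 × 95000 + 0.04 × 84000 + 0.42 × 33000 + 0.24 × 145000 = 14400 + 17100 + 3360 + 13860 + 34800 = 83520
Fund B = 0.05 × 36000 + 0.35 × 62000 + 0.05 × 152000 + 0.45 × 178000 + 0.1 × 67000 = 1800 + 21700 + 7600 + 80100 + 6700 = 117900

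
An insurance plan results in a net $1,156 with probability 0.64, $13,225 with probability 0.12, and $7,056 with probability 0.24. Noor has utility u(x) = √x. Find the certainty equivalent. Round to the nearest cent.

E[u] = 0.64·√1156 + 0.12·√13225 + 0.24·√7056 = 0.64·34 + 0.12·115 + 0.24·84 = 55.72
CE = (55.72)² = 3104.7184

$3,104.72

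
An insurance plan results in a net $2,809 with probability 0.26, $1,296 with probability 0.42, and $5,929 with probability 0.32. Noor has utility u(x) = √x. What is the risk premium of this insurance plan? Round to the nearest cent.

E[u] = 0.26·√2809 + 0.42·√1296 + 0.32·√5929 = 0.26·53 + 0.42·36 + 0.32·77 = 53.54
CE = (53.54)² = 2866.5316
Risk premium = EV − CE = 3171.94 − 2866.5316 = 305.4084

$305.41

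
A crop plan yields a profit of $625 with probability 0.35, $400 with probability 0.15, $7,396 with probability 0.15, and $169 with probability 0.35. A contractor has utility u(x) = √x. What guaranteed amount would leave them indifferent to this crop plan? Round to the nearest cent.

$852.64

E[u] = 0.35·√625 + 0.15·√400 + 0.15·√7396 + 0.35·√169 = 0.35·25 + 0.15·20 + 0.15·86 + 0.35·13 = 29.2
CE = (29.2)² = 852.64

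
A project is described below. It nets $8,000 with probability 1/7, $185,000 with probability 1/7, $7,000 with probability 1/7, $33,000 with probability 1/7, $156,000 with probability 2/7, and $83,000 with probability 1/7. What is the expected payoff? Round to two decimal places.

$89,714.29

EV = 1/7 × 8000 + 1/7 × 185000 + 1/7 × 7000 + 1/7 × 33000 + 2/7 × 156000 + 1/7 × 83000 = 1142.8571 + 26428.5714 + 1000 + 4714.2857 + 44571.4286 + 11857.1429 = 89714.2857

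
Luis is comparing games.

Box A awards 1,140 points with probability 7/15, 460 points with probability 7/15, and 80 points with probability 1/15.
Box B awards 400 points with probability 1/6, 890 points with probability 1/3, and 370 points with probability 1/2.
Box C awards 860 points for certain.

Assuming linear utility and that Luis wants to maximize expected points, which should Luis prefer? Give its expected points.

Box C (860 points)

Box A = 7/15 × 1140 + 7/15 × 460 + 1/15 × 80 = 532 + 214.6667 + 5.3333 = 752
Box B = 1/6 × 400 + 1/3 × 890 + 1/2 × 370 = 66.6667 + 296.6667 + 185 = 548.3333
Box C: 860 (certain)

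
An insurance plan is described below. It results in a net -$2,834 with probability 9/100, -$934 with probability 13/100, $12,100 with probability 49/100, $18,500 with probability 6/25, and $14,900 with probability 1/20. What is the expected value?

EV = 9/100 × (-2834) + 13/100 × (-934) + 49/100 × 12100 + 6/25 × 18500 + 1/20 × 14900 = -255.06 − 121.42 + 5929 + 4440 + 745 = 10737.52

$10,737.52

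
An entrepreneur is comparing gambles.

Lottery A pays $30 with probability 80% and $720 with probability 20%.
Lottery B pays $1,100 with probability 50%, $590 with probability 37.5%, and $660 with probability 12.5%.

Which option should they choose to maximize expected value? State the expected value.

Lottery A = 0.8 × 30 + 0.2 × 720 = 24 + 144 = 168
Lottery B = 0.5 × 1100 + 0.375 × 590 + 0.125 × 660 = 550 + 221.25 + 82.5 = 853.75

Lottery B ($853.75)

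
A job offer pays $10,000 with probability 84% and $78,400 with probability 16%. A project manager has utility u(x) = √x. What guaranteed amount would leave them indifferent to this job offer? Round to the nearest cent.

E[u] = 0.84·√10000 + 0.16·√78400 = 0.84·100 + 0.16·280 = 128.8
CE = (128.8)² = 16589.44

$16,589.44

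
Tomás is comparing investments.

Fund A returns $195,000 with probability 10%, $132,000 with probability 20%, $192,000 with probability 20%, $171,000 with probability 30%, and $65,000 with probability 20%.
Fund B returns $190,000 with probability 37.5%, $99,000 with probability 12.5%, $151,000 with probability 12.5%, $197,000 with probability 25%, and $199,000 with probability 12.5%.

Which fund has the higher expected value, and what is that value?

Fund B ($176,625)

Fund A = 0.1 × 195000 + 0.2 × 132000 + 0.2 × 192000 + 0.3 × 171000 + 0.2 × 65000 = 19500 + 26400 + 38400 + 51300 + 13000 = 148600
Fund B = 0.375 × 190000 + 0.125 × 99000 + 0.125 × 151000 + 0.25 × 197000 + 0.125 × 199000 = 71250 + 12375 + 18875 + 49250 + 24875 = 176625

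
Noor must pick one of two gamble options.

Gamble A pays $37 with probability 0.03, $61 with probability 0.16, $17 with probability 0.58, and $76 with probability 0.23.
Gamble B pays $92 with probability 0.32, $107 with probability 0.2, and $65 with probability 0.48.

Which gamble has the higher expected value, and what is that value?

Gamble A = 0.03 × 37 + 0.16 × 61 + 0.58 × 17 + 0.23 × 76 = 1.11 + 9.76 + 9.86 + 17.48 = 38.21
Gamble B = 0.32 × 92 + 0.2 × 107 + 0.48 × 65 = 29.44 + 21.4 + 31.2 = 82.04

Gamble B ($82.04)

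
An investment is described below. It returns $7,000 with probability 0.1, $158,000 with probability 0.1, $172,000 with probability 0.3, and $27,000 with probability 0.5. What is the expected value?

EV = 0.1 × 7000 + 0.1 × 158000 + 0.3 × 172000 + 0.5 × 27000 = 700 + 15800 + 51600 + 13500 = 81600

$81,600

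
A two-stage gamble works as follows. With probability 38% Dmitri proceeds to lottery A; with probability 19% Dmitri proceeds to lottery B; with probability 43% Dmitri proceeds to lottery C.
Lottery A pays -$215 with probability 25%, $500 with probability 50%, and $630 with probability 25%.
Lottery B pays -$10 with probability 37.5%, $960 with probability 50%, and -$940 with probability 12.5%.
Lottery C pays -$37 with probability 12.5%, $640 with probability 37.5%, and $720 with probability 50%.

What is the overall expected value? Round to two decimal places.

EV(A) = 0.25 × (-215) + 0.5 × 500 + 0.25 × 630 = -53.75 + 250 + 157.5 = 353.75
EV(B) = 0.375 × (-10) + 0.5 × 960 + 0.125 × (-940) = -3.75 + 480 − 117.5 = 358.75
EV(C) = 0.125 × (-37) + 0.375 × 640 + 0.5 × 720 = -4.625 + 240 + 360 = 595.375
Overall = 0.38 × 353.75 + 0.19 × 358.75 + 0.43 × 595.375 = 134.425 + 68.1625 + 256.01125 = 458.59875

$458.60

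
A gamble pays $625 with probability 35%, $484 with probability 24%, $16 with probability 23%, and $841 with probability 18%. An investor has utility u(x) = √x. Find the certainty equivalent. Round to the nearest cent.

E[u] = 0.35·√625 + 0.24·√484 + 0.23·√16 + 0.18·√841 = 0.35·25 + 0.24·22 + 0.23·4 + 0.18·29 = 20.17
CE = (20.17)² = 406.8289

$406.83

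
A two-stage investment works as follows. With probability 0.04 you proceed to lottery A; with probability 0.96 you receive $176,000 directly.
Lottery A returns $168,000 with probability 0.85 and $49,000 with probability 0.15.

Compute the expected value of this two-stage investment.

$174,966

EV(A) = 0.85 × 168000 + 0.15 × 49000 = 142800 + 7350 = 150150
Branch B: 176000 (certain)
Overall = 0.04 × 150150 + 0.96 × 176000 = 6006 + 168960 = 174966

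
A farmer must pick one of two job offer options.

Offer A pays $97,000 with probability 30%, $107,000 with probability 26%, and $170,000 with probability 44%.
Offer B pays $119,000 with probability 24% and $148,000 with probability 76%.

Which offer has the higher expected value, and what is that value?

Offer A = 0.3 × 97000 + 0.26 × 107000 + 0.44 × 170000 = 29100 + 27820 + 74800 = 131720
Offer B = 0.24 × 119000 + 0.76 × 148000 = 28560 + 112480 = 141040

Offer B ($141,040)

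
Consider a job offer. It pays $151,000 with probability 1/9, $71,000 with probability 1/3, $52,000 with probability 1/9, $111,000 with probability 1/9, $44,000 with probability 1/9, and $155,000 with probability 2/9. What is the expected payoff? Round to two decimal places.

EV = 1/9 × 151000 + 1/3 × 71000 + 1/9 × 52000 + 1/9 × 111000 + 1/9 × 44000 + 2/9 × 155000 = 16777.7778 + 23666.6667 + 5777.7778 + 12333.3333 + 4888.8889 + 34444.4444 = 97888.8889

$97,888.89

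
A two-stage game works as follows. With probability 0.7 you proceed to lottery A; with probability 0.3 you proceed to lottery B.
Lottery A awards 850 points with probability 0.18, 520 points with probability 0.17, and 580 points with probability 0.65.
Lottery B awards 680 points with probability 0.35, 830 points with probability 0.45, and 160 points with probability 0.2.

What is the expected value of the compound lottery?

EV(A) = 0.18 × 850 + 0.17 × 520 + 0.65 × 580 = 153 + 88.4 + 377 = 618.4
EV(B) = 0.35 × 680 + 0.45 × 830 + 0.2 × 160 = 238 + 373.5 + 32 = 643.5
Overall = 0.7 × 618.4 + 0.3 × 643.5 = 432.88 + 193.05 = 625.93

625.93 points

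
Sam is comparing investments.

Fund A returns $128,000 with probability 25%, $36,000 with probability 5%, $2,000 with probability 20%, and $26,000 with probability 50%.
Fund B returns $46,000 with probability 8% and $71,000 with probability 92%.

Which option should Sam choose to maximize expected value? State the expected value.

Fund A = 0.25 × 128000 + 0.05 × 36000 + 0.2 × 2000 + 0.5 × 26000 = 32000 + 1800 + 400 + 13000 = 47200
Fund B = 0.08 × 46000 + 0.92 × 71000 = 3680 + 65320 = 69000

Fund B ($69,000)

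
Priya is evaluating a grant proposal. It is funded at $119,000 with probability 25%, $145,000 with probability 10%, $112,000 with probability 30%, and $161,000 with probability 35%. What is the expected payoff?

EV = 0.25 × 119000 + 0.1 × 145000 + 0.3 × 112000 + 0.35 × 161000 = 29750 + 14500 + 33600 + 56350 = 134200

$134,200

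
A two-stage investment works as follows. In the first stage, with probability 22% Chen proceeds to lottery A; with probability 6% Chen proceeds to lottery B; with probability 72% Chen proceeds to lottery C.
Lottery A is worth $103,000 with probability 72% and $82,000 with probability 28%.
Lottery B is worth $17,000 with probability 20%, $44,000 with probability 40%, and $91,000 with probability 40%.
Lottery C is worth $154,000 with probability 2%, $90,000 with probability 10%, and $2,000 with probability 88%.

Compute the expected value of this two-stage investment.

EV(A) = 0.72 × 103000 + 0.28 × 82000 = 74160 + 22960 = 97120
EV(B) = 0.2 × 17000 + 0.4 × 44000 + 0.4 × 91000 = 3400 + 17600 + 36400 = 57400
EV(C) = 0.02 × 154000 + 0.1 × 90000 + 0.88 × 2000 = 3080 + 9000 + 1760 = 13840
Overall = 0.22 × 97120 + 0.06 × 57400 + 0.72 × 13840 = 21366.4 + 3444 + 9964.8 = 34775.2

$34,775.20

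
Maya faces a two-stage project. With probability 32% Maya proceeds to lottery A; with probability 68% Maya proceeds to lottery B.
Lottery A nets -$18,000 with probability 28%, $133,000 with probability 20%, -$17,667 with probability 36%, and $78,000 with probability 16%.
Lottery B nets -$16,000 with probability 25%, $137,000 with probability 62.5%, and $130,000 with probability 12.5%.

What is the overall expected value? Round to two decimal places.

$75,412.56

EV(A) = 0.28 × (-18000) + 0.2 × 133000 + 0.36 × (-17667) + 0.16 × 78000 = -5040 + 26600 − 6360.12 + 12480 = 27679.88
EV(B) = 0.25 × (-16000) + 0.625 × 137000 + 0.125 × 130000 = -4000 + 85625 + 16250 = 97875
Overall = 0.32 × 27679.88 + 0.68 × 97875 = 8857.5616 + 66555 = 75412.5616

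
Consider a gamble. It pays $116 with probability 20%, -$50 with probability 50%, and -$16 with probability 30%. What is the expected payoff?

EV = 0.2 × 116 + 0.5 × (-50) + 0.3 × (-16) = 23.2 − 25 − 4.8 = -6.6

-$6.60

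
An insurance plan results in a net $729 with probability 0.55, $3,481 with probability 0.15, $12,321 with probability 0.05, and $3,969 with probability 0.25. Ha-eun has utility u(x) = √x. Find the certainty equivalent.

E[u] = 0.55·√729 + 0.15·√3481 + 0.05·√12321 + 0.25·√3969 = 0.55·27 + 0.15·59 + 0.05·111 + 0.25·63 = 45
CE = (45)² = 2025

$2,025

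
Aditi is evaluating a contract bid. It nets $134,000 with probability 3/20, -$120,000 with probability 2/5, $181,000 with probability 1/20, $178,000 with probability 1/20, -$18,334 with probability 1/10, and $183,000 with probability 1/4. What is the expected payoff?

EV = 3/20 × 134000 + 2/5 × (-120000) + 1/20 × 181000 + 1/20 × 178000 + 1/10 × (-18334) + 1/4 × 183000 = 20100 − 48000 + 9050 + 8900 − 1833.4 + 45750 = 33966.6

$33,966.60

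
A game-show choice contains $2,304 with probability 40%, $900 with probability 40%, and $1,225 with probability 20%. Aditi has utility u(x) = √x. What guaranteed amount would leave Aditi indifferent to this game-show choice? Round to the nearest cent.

$1,459.24

E[u] = 0.4·√2304 + 0.4·√900 + 0.2·√1225 = 0.4·48 + 0.4·30 + 0.2·35 = 38.2
CE = (38.2)² = 1459.24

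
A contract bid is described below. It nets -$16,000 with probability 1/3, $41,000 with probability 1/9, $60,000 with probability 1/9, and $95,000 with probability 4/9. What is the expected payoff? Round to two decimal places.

$48,111.11

EV = 1/3 × (-16000) + 1/9 × 41000 + 1/9 × 60000 + 4/9 × 95000 = -5333.3333 + 4555.5556 + 6666.6667 + 42222.2222 = 48111.1111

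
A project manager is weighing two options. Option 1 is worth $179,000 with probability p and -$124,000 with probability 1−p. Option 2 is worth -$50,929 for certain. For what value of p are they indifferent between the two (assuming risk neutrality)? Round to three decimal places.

p·179000 + (1−p)·(-124000) = -50929
303000p − 124000 = -50929
p = (-50929 + 124000) / 303000

p = 0.241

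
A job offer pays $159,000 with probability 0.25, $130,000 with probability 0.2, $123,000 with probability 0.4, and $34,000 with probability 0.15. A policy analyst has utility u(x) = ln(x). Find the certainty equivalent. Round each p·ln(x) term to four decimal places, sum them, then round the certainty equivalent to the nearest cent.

$109,359.95

E[u] = 0.25·ln(159000) + 0.2·ln(130000) + 0.4·ln(123000) + 0.15·ln(34000) = 2.9942 + 2.3551 + 4.6880 + 1.5651 = 11.6024
CE = e^11.6024 ≈ 109359.95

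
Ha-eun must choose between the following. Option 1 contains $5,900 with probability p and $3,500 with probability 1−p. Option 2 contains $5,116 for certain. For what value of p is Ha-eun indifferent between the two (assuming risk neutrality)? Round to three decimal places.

p = 0.673

p·5900 + (1−p)·3500 = 5116
2400p + 3500 = 5116
p = (5116 − 3500) / 2400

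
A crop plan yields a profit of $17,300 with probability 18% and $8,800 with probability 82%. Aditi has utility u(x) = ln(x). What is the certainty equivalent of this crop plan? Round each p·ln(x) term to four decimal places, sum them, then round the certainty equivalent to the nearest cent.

E[u] = 0.18·ln(17300) + 0.82·ln(8800) = 1.7565 + 7.4477 = 9.2042
CE = e^9.2042 ≈ 9938.78

$9,938.78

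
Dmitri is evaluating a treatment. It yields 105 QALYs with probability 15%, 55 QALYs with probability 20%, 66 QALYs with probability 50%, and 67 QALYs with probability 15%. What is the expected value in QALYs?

69.8 QALYs

EV = 0.15 × 105 + 0.2 × 55 + 0.5 × 66 + 0.15 × 67 = 15.75 + 11 + 33 + 10.05 = 69.8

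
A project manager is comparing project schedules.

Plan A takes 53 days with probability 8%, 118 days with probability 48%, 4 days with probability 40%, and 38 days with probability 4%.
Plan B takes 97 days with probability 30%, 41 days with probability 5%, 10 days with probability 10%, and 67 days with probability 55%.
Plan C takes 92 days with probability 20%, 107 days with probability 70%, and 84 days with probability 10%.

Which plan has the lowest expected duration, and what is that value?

Plan A = 0.08 × 53 + 0.48 × 118 + 0.4 × 4 + 0.04 × 38 = 4.24 + 56.64 + 1.6 + 1.52 = 64
Plan B = 0.3 × 97 + 0.05 × 41 + 0.1 × 10 + 0.55 × 67 = 29.1 + 2.05 + 1 + 36.85 = 69
Plan C = 0.2 × 92 + 0.7 × 107 + 0.1 × 84 = 18.4 + 74.9 + 8.4 = 101.7

Plan A (64 days)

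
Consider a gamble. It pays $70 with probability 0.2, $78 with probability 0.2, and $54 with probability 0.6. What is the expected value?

EV = 0.2 × 70 + 0.2 × 78 + 0.6 × 54 = 14 + 15.6 + 32.4 = 62

$62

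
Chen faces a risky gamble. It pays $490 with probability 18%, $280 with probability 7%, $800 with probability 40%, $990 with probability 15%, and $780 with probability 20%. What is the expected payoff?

EV = 0.18 × 490 + 0.07 × 280 + 0.4 × 800 + 0.15 × 990 + 0.2 × 780 = 88.2 + 19.6 + 320 + 148.5 + 156 = 732.3

$732.30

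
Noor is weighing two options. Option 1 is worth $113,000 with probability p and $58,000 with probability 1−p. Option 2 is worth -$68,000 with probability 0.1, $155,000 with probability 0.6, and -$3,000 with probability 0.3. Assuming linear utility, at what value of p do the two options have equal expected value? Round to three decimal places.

p = 0.496

EV(Option 2) = 0.1 × (-68000) + 0.6 × 155000 + 0.3 × (-3000) = -6800 + 93000 − 900 = 85300
p·113000 + (1−p)·58000 = 85300
55000p + 58000 = 85300
p = (85300 − 58000) / 55000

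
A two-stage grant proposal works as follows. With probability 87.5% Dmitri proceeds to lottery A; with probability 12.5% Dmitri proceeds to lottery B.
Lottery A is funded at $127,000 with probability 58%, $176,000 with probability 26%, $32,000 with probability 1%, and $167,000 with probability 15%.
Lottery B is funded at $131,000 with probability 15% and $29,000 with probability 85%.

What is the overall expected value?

$132,228.75

EV(A) = 0.58 × 127000 + 0.26 × 176000 + 0.01 × 32000 + 0.15 × 167000 = 73660 + 45760 + 320 + 25050 = 144790
EV(B) = 0.15 × 131000 + 0.85 × 29000 = 19650 + 24650 = 44300
Overall = 0.875 × 144790 + 0.125 × 44300 = 126691.25 + 5537.5 = 132228.75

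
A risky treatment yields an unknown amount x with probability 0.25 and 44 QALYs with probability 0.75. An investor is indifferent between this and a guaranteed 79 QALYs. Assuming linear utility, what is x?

0.25·x + 0.75·44 = 79
0.25·x = 79 − 33 = 46
x = 46 / 0.25 = 184

x = 184 QALYs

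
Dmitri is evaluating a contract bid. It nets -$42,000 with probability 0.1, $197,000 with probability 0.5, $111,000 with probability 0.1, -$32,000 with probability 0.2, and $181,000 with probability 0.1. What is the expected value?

EV = 0.1 × (-42000) + 0.5 × 197000 + 0.1 × 111000 + 0.2 × (-32000) + 0.1 × 181000 = -4200 + 98500 + 11100 − 6400 + 18100 = 117100

$117,100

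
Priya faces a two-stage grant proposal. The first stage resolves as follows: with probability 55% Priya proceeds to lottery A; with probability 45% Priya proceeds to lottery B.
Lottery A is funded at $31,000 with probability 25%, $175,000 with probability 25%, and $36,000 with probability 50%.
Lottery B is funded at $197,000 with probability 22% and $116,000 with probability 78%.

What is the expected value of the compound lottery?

EV(A) = 0.25 × 31000 + 0.25 × 175000 + 0.5 × 36000 = 7750 + 43750 + 18000 = 69500
EV(B) = 0.22 × 197000 + 0.78 × 116000 = 43340 + 90480 = 133820
Overall = 0.55 × 69500 + 0.45 × 133820 = 38225 + 60219 = 98444

$98,444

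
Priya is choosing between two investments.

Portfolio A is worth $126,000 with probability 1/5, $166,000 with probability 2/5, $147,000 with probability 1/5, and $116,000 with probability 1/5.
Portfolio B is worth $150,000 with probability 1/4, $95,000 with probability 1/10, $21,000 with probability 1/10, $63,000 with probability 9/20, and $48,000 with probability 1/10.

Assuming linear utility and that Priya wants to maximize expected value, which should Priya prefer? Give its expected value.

Portfolio A ($144,200)

Portfolio A = 1/5 × 126000 + 2/5 × 166000 + 1/5 × 147000 + 1/5 × 116000 = 25200 + 66400 + 29400 + 23200 = 144200
Portfolio B = 1/4 × 150000 + 1/10 × 95000 + 1/10 × 21000 + 9/20 × 63000 + 1/10 × 48000 = 37500 + 9500 + 2100 + 28350 + 4800 = 82250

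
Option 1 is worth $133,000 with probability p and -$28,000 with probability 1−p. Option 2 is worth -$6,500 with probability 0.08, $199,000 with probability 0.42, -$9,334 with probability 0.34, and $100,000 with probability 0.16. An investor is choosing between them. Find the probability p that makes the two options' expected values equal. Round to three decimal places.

p = 0.769

EV(Option 2) = 0.08 × (-6500) + 0.42 × 199000 + 0.34 × (-9334) + 0.16 × 100000 = -520 + 83580 − 3173.56 + 16000 = 95886.44
p·133000 + (1−p)·(-28000) = 95886.44
161000p − 28000 = 95886.44
p = (95886.44 + 28000) / 161000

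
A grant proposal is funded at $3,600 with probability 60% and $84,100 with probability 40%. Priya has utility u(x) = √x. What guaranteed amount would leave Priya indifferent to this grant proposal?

E[u] = 0.6·√3600 + 0.4·√84100 = 0.6·60 + 0.4·290 = 152
CE = (152)² = 23104

$23,104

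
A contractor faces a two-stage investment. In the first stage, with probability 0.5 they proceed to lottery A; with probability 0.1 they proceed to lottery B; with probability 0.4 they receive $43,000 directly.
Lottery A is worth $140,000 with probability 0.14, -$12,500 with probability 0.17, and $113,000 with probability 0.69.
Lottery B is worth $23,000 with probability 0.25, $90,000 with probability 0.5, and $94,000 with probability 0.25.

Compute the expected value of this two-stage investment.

EV(A) = 0.14 × 140000 + 0.17 × (-12500) + 0.69 × 113000 = 19600 − 2125 + 77970 = 95445
EV(B) = 0.25 × 23000 + 0.5 × 90000 + 0.25 × 94000 = 5750 + 45000 + 23500 = 74250
Branch C: 43000 (certain)
Overall = 0.5 × 95445 + 0.1 × 74250 + 0.4 × 43000 = 47722.5 + 7425 + 17200 = 72347.5

$72,347.50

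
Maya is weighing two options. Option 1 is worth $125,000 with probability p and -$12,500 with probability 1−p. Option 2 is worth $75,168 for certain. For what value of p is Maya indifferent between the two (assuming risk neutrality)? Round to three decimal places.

p = 0.638

p·125000 + (1−p)·(-12500) = 75168
137500p − 12500 = 75168
p = (75168 + 12500) / 137500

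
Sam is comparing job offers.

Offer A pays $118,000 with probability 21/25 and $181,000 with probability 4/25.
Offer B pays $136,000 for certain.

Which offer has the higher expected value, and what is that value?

Offer B ($136,000)

Offer A = 21/25 × 118000 + 4/25 × 181000 = 99120 + 28960 = 128080
Offer B: 136000 (certain)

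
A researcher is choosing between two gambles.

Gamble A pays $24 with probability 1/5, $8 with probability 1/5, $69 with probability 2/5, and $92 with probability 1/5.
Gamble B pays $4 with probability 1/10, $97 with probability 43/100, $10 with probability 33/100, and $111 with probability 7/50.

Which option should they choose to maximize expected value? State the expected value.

Gamble A = 1/5 × 24 + 1/5 × 8 + 2/5 × 69 + 1/5 × 92 = 4.8 + 1.6 + 27.6 + 18.4 = 52.4
Gamble B = 1/10 × 4 + 43/100 × 97 + 33/100 × 10 + 7/50 × 111 = 0.4 + 41.71 + 3.3 + 15.54 = 60.95

Gamble B ($60.95)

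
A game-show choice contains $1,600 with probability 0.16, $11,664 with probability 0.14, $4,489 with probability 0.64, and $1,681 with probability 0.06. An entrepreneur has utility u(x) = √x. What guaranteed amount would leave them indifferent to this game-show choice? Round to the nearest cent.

$4,470.26

E[u] = 0.16·√1600 + 0.14·√11664 + 0.64·√4489 + 0.06·√1681 = 0.16·40 + 0.14·108 + 0.64·67 + 0.06·41 = 66.86
CE = (66.86)² = 4470.2596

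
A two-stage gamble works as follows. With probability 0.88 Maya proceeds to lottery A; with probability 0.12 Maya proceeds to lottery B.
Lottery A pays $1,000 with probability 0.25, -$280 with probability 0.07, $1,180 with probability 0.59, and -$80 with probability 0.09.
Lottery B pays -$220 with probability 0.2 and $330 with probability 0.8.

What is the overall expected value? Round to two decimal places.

EV(A) = 0.25 × 1000 + 0.07 × (-280) + 0.59 × 1180 + 0.09 × (-80) = 250 − 19.6 + 696.2 − 7.2 = 919.4
EV(B) = 0.2 × (-220) + 0.8 × 330 = -44 + 264 = 220
Overall = 0.88 × 919.4 + 0.12 × 220 = 809.072 + 26.4 = 835.472

$835.47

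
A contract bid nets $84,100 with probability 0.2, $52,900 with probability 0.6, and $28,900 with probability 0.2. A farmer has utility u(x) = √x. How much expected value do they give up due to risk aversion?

E[u] = 0.2·√84100 + 0.6·√52900 + 0.2·√28900 = 0.2·290 + 0.6·230 + 0.2·170 = 230
CE = (230)² = 52900
Risk premium = EV − CE = 54340 − 52900 = 1440

$1,440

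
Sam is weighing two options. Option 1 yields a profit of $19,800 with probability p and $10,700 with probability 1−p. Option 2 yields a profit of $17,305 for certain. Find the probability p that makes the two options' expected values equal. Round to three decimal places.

p·19800 + (1−p)·10700 = 17305
9100p + 10700 = 17305
p = (17305 − 10700) / 9100

p = 0.726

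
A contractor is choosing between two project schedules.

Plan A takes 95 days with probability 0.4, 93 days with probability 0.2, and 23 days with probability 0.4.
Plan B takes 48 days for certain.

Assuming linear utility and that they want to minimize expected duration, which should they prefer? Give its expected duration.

Plan A = 0.4 × 95 + 0.2 × 93 + 0.4 × 23 = 38 + 18.6 + 9.2 = 65.8
Plan B: 48 (certain)

Plan B (48 days)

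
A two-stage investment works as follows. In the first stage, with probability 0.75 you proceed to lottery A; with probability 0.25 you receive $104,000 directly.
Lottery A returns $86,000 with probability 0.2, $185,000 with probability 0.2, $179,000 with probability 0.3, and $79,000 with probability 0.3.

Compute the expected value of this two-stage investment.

EV(A) = 0.2 × 86000 + 0.2 × 185000 + 0.3 × 179000 + 0.3 × 79000 = 17200 + 37000 + 53700 + 23700 = 131600
Branch B: 104000 (certain)
Overall = 0.75 × 131600 + 0.25 × 104000 = 98700 + 26000 = 124700

$124,700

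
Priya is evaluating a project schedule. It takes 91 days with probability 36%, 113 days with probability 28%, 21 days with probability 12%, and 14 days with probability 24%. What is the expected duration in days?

EV = 0.36 × 91 + 0.28 × 113 + 0.12 × 21 + 0.24 × 14 = 32.76 + 31.64 + 2.52 + 3.36 = 70.28

70.28 days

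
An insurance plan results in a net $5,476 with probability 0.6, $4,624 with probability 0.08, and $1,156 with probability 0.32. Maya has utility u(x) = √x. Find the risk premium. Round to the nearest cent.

$338.52

E[u] = 0.6·√5476 + 0.08·√4624 + 0.32·√1156 = 0.6·74 + 0.08·68 + 0.32·34 = 60.72
CE = (60.72)² = 3686.9184
Risk premium = EV − CE = 4025.44 − 3686.9184 = 338.5216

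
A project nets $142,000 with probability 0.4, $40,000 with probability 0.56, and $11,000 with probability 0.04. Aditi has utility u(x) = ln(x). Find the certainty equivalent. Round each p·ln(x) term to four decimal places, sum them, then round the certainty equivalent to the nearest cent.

E[u] = 0.4·ln(142000) + 0.56·ln(40000) + 0.04·ln(11000) = 4.7454 + 5.9341 + 0.3722 = 11.0517
CE = e^11.0517 ≈ 63051.05

$63,051.05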